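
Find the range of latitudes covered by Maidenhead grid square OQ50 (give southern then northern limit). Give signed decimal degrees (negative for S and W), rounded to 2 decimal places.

70.00, 71.00

Field O=14, Q=16: +14·20° lon, +16·10° lat → SW at lon 100°, lat 70°.
Square 5, 0: +5·2° lon, +0·1° lat → SW at lon 110°, lat 70°.
Cell spans 2° lon × 1° lat.
south 70.00, north 71.00.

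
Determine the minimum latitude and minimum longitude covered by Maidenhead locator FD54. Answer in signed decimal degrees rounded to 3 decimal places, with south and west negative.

-56.000, -70.000

Field F=5, D=3: +5·20° lon, +3·10° lat → SW at lon -80°, lat -60°.
Square 5, 4: +5·2° lon, +4·1° lat → SW at lon -70°, lat -56°.
latitude -56.000, longitude -70.000.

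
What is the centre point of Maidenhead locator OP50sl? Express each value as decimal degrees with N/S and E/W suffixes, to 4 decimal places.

60.4792° N, 111.5417° E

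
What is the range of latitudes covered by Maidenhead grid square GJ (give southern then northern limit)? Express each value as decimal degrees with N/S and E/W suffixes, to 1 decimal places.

Field G=6, J=9: +6·20° lon, +9·10° lat → SW at lon -60°, lat 0°.
Cell spans 20° lon × 10° lat.
south 0.0° N, north 10.0° N.

0.0° N, 10.0° N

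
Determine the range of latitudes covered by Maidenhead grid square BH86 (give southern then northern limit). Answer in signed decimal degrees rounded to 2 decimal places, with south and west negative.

-14.00, -13.00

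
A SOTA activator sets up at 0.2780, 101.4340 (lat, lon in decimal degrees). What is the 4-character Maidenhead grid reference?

OJ00

Add 180° to longitude and 90° to latitude: 281.43, 90.28.
Field: 281.43/20 → 14 → O, 90.28/10 → 9 → J; chars OJ.
Square: 1.43/2 → 0, 0.28/1 → 0; chars 00.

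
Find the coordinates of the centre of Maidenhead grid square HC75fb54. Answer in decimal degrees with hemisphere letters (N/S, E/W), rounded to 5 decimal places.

64.93958° S, 25.53750° W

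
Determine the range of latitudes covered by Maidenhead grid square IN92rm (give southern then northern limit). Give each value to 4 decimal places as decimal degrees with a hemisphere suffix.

42.5000° N, 42.5417° N

Field I=8, N=13: +8·20° lon, +13·10° lat → SW at lon -20°, lat 40°.
Square 9, 2: +9·2° lon, +2·1° lat → SW at lon -2°, lat 42°.
Subsquare r=17, m=12: +17·0.0833333° lon, +12·0.0416667° lat → SW at lon -0.583333°, lat 42.5°.
Cell spans 0.0833333° lon × 0.0416667° lat.
south 42.5000° N, north 42.5417° N.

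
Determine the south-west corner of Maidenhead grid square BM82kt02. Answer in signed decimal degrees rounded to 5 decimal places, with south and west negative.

32.80000, -143.16667

Field B=1, M=12: +1·20° lon, +12·10° lat → SW at lon -160°, lat 30°.
Square 8, 2: +8·2° lon, +2·1° lat → SW at lon -144°, lat 32°.
Subsquare k=10, t=19: +10·0.0833333° lon, +19·0.0416667° lat → SW at lon -143.167°, lat 32.7917°.
Extended square 0, 2: +0·0.00833333° lon, +2·0.00416667° lat → SW at lon -143.167°, lat 32.8°.
latitude 32.80000, longitude -143.16667.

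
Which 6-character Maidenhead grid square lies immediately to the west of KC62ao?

Longitude subsquare a = 0; −1 → -1, wraps to 23 = x, carry into square.
Longitude square 6; −1 → 5.
The latitude characters are unchanged.

KC52xo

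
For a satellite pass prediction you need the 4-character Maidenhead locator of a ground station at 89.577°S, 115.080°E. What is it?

OA70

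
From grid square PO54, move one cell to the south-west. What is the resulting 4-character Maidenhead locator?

Longitude square 5; −1 → 4.
Latitude square 4; −1 → 3.

PO43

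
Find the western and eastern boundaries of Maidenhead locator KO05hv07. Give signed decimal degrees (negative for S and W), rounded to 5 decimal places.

20.58333, 20.59167

Field K=10, O=14: +10·20° lon, +14·10° lat → SW at lon 20°, lat 50°.
Square 0, 5: +0·2° lon, +5·1° lat → SW at lon 20°, lat 55°.
Subsquare h=7, v=21: +7·0.0833333° lon, +21·0.0416667° lat → SW at lon 20.5833°, lat 55.875°.
Extended square 0, 7: +0·0.00833333° lon, +7·0.00416667° lat → SW at lon 20.5833°, lat 55.9042°.
Cell spans 0.00833333° lon × 0.00416667° lat.
west 20.58333, east 20.59167.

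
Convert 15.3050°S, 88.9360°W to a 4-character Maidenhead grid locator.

EH54

Shift to the Maidenhead origin (180°W, 90°S): lon 91.06, lat 74.69.
Field: lon ⌊91.06/20⌋ = 4 → E; lat ⌊74.69/10⌋ = 7 → H.
Square: lon ⌊11.06/2⌋ = 5; lat ⌊4.69/1⌋ = 4.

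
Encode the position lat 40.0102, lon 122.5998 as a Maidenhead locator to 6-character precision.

Offset from 180°W / 90°S: lon 302.5998°, lat 130.0102°.
Field (20°×10°, letters A–R): 302.5998/20 → 15 → P, 130.0102/10 → 13 → N; chars PN.
Square (2°×1°, digits 0–9): 2.5998/2 → 1, 0.0102/1 → 0; chars 10.
Subsquare (5′×2.5′, letters a–x): 0.5998/0.0833333 → 7 → h, 0.0102/0.0416667 → 0 → a; chars ha.

PN10ha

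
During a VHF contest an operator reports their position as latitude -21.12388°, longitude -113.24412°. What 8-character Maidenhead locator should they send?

DG38jv00

Add 180° to longitude and 90° to latitude: 66.75588, 68.87612.
Field (20°×10°, letters A–R): 66.75588/20 → 3 → D, 68.87612/10 → 6 → G; chars DG.
Square (2°×1°, digits 0–9): 6.75588/2 → 3, 8.87612/1 → 8; chars 38.
Subsquare (5′×2.5′, letters a–x): 0.75588/0.0833333 → 9 → j, 0.87612/0.0416667 → 21 → v; chars jv.
Extended square (30″×15″, digits 0–9): 0.00588/0.00833333 → 0, 0.00112/0.00416667 → 0; chars 00.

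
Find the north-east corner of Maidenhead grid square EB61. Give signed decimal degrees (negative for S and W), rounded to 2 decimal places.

-78.00, -86.00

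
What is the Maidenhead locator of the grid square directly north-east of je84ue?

JE84vf

Longitude subsquare u = 20; +1 → 21 = v.
Latitude subsquare e = 4; +1 → 5 = f.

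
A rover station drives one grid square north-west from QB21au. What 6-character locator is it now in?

Longitude subsquare a = 0; −1 → -1, wraps to 23 = x, carry into square.
Longitude square 2; −1 → 1.
Latitude subsquare u = 20; +1 → 21 = v.

QB11xv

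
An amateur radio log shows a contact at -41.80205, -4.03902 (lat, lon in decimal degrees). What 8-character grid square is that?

IE78xe57

Shift to the Maidenhead origin (180°W, 90°S): lon 175.96098, lat 48.19795.
Field: 175.96098/20 → 8 → I, 48.19795/10 → 4 → E; chars IE.
Square: 15.96098/2 → 7, 8.19795/1 → 8; chars 78.
Subsquare: 1.96098/0.0833333 → 23 → x, 0.19795/0.0416667 → 4 → e; chars xe.
Extended square: 0.04431/0.00833333 → 5, 0.03128/0.00416667 → 7; chars 57.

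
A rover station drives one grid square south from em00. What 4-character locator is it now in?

EL09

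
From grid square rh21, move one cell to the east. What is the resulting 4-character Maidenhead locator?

RH31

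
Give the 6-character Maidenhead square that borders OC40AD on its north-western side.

OC30xe

Longitude subsquare a = 0; −1 → -1, wraps to 23 = x, carry into square.
Longitude square 4; −1 → 3.
Latitude subsquare d = 3; +1 → 4 = e.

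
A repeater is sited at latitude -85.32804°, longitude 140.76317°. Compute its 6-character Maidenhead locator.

QA04jq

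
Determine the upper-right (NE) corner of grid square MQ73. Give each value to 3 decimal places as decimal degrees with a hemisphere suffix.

74.000° N, 76.000° E

Field M=12, Q=16: +12·20° lon, +16·10° lat → SW at lon 60°, lat 70°.
Square 7, 3: +7·2° lon, +3·1° lat → SW at lon 74°, lat 73°.
Cell spans 2° lon × 1° lat. NE corner is SW corner plus one full cell.
latitude 74.000° N, longitude 76.000° E.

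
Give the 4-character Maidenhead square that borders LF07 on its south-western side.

KF96

Longitude square 0; −1 → -1, wraps to 9, carry into field.
Longitude field L = 11; −1 → 10 = K.
Latitude square 7; −1 → 6.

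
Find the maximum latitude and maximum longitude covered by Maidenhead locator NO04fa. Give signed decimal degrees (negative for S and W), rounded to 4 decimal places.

Field N=13, O=14: +13·20° lon, +14·10° lat → SW at lon 80°, lat 50°.
Square 0, 4: +0·2° lon, +4·1° lat → SW at lon 80°, lat 54°.
Subsquare f=5, a=0: +5·0.0833333° lon, +0·0.0416667° lat → SW at lon 80.4167°, lat 54°.
Cell spans 0.0833333° lon × 0.0416667° lat. NE corner is SW corner plus one full cell.
latitude 54.0417, longitude 80.5000.

54.0417, 80.5000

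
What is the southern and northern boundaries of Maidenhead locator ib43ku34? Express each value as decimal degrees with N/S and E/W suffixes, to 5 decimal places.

Field I=8, B=1: +8·20° lon, +1·10° lat → SW at lon -20°, lat -80°.
Square 4, 3: +4·2° lon, +3·1° lat → SW at lon -12°, lat -77°.
Subsquare k=10, u=20: +10·0.0833333° lon, +20·0.0416667° lat → SW at lon -11.1667°, lat -76.1667°.
Extended square 3, 4: +3·0.00833333° lon, +4·0.00416667° lat → SW at lon -11.1417°, lat -76.15°.
Cell spans 0.00833333° lon × 0.00416667° lat.
south 76.15000° S, north 76.14583° S.

76.15000° S, 76.14583° S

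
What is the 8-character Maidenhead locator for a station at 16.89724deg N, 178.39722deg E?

RK96ev75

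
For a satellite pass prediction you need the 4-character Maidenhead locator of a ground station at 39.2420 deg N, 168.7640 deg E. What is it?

Shift to the Maidenhead origin (180°W, 90°S): lon 348.76, lat 129.24.
Field: 348.76/20 → 17 → R, 129.24/10 → 12 → M; chars RM.
Square: 8.76/2 → 4, 9.24/1 → 9; chars 49.

RM49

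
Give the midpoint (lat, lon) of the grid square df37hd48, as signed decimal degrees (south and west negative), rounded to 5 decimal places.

-32.83958, -113.37917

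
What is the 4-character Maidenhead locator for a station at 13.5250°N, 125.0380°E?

PK23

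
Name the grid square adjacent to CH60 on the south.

CG69

Latitude square 0; −1 → -1, wraps to 9, carry into field.
Latitude field H = 7; −1 → 6 = G.
The longitude characters are unchanged.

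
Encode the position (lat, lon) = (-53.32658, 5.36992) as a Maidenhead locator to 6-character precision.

JD26qq

Add 180° to longitude and 90° to latitude: 185.3699, 36.6734.
Field: lon ⌊185.3699/20⌋ = 9 → J; lat ⌊36.6734/10⌋ = 3 → D.
Square: lon ⌊5.3699/2⌋ = 2; lat ⌊6.6734/1⌋ = 6.
Subsquare: lon ⌊1.3699/0.0833333⌋ = 16 → q; lat ⌊0.6734/0.0416667⌋ = 16 → q.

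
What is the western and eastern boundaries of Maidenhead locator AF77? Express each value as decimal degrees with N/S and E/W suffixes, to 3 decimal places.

166.000° W, 164.000° W

Field A=0, F=5: +0·20° lon, +5·10° lat → SW at lon -180°, lat -40°.
Square 7, 7: +7·2° lon, +7·1° lat → SW at lon -166°, lat -33°.
Cell spans 2° lon × 1° lat.
west 166.000° W, east 164.000° W.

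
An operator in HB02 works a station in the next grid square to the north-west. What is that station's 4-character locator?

Longitude square 0; −1 → -1, wraps to 9, carry into field.
Longitude field H = 7; −1 → 6 = G.
Latitude square 2; +1 → 3.

GB93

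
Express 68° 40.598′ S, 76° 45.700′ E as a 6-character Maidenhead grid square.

Add 180° to longitude and 90° to latitude: 256.7617, 21.3234.
Field (20°×10°, letters A–R): 256.7617/20 → 12 → M, 21.3234/10 → 2 → C; chars MC.
Square (2°×1°, digits 0–9): 16.7617/2 → 8, 1.3234/1 → 1; chars 81.
Subsquare (5′×2.5′, letters a–x): 0.7617/0.0833333 → 9 → j, 0.3234/0.0416667 → 7 → h; chars jh.

MC81jh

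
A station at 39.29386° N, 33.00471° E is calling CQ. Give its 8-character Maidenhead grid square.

KM69mh00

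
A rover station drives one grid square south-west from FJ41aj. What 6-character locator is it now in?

Longitude subsquare a = 0; −1 → -1, wraps to 23 = x, carry into square.
Longitude square 4; −1 → 3.
Latitude subsquare j = 9; −1 → 8 = i.

FJ31xi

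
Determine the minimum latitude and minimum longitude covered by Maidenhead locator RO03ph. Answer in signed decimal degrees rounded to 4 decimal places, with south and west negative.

Field R=17, O=14: +17·20° lon, +14·10° lat → SW at lon 160°, lat 50°.
Square 0, 3: +0·2° lon, +3·1° lat → SW at lon 160°, lat 53°.
Subsquare p=15, h=7: +15·0.0833333° lon, +7·0.0416667° lat → SW at lon 161.25°, lat 53.2917°.
latitude 53.2917, longitude 161.2500.

53.2917, 161.2500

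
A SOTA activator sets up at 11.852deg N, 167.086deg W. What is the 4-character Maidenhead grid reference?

AK61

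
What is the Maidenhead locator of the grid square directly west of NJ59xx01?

NJ59wx91

Longitude extended square 0; −1 → -1, wraps to 9, carry into subsquare.
Longitude subsquare x = 23; −1 → 22 = w.
The latitude characters are unchanged.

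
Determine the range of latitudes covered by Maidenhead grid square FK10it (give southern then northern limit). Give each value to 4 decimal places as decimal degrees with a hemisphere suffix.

Field F=5, K=10: +5·20° lon, +10·10° lat → SW at lon -80°, lat 10°.
Square 1, 0: +1·2° lon, +0·1° lat → SW at lon -78°, lat 10°.
Subsquare i=8, t=19: +8·0.0833333° lon, +19·0.0416667° lat → SW at lon -77.3333°, lat 10.7917°.
Cell spans 0.0833333° lon × 0.0416667° lat.
south 10.7917° N, north 10.8333° N.

10.7917° N, 10.8333° N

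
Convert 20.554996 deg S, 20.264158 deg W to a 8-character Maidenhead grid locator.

HG99uk86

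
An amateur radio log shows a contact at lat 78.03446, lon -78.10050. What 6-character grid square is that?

FQ08wa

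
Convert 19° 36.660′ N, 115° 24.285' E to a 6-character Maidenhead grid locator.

OK79qo

Offset from 180°W / 90°S: lon 295.4048°, lat 109.6110°.
Field: 295.4048/20 → 14 → O, 109.6110/10 → 10 → K; chars OK.
Square: 15.4048/2 → 7, 9.6110/1 → 9; chars 79.
Subsquare: 1.4048/0.0833333 → 16 → q, 0.6110/0.0416667 → 14 → o; chars qo.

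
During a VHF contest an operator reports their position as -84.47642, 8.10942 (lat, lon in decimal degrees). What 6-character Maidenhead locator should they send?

Shift to the Maidenhead origin (180°W, 90°S): lon 188.1094, lat 5.5236.
Field: 188.1094/20 → 9 → J, 5.5236/10 → 0 → A; chars JA.
Square: 8.1094/2 → 4, 5.5236/1 → 5; chars 45.
Subsquare: 0.1094/0.0833333 → 1 → b, 0.5236/0.0416667 → 12 → m; chars bm.

JA45bm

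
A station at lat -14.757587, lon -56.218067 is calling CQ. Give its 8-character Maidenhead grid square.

GH15vf38

Add 180° to longitude and 90° to latitude: 123.78193, 75.24241.
Field: lon ⌊123.78193/20⌋ = 6 → G; lat ⌊75.24241/10⌋ = 7 → H.
Square: lon ⌊3.78193/2⌋ = 1; lat ⌊5.24241/1⌋ = 5.
Subsquare: lon ⌊1.78193/0.0833333⌋ = 21 → v; lat ⌊0.24241/0.0416667⌋ = 5 → f.
Extended square: lon ⌊0.03193/0.00833333⌋ = 3; lat ⌊0.03408/0.00416667⌋ = 8.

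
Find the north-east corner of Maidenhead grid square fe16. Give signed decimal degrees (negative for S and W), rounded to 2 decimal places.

-43.00, -76.00

Field F=5, E=4: +5·20° lon, +4·10° lat → SW at lon -80°, lat -50°.
Square 1, 6: +1·2° lon, +6·1° lat → SW at lon -78°, lat -44°.
Cell spans 2° lon × 1° lat. NE corner is SW corner plus one full cell.
latitude -43.00, longitude -76.00.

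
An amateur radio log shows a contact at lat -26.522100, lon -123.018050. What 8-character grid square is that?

Shift to the Maidenhead origin (180°W, 90°S): lon 56.98195, lat 63.47790.
Field (20°×10°, letters A–R): lon ⌊56.98195/20⌋ = 2 → C; lat ⌊63.47790/10⌋ = 6 → G.
Square (2°×1°, digits 0–9): lon ⌊16.98195/2⌋ = 8; lat ⌊3.47790/1⌋ = 3.
Subsquare (5′×2.5′, letters a–x): lon ⌊0.98195/0.0833333⌋ = 11 → l; lat ⌊0.47790/0.0416667⌋ = 11 → l.
Extended square (30″×15″, digits 0–9): lon ⌊0.06528/0.00833333⌋ = 7; lat ⌊0.01957/0.00416667⌋ = 4.

CG83ll74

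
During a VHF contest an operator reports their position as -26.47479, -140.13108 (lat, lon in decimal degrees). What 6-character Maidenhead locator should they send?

Offset from 180°W / 90°S: lon 39.8689°, lat 63.5252°.
Field: 39.8689/20 → 1 → B, 63.5252/10 → 6 → G; chars BG.
Square: 19.8689/2 → 9, 3.5252/1 → 3; chars 93.
Subsquare: 1.8689/0.0833333 → 22 → w, 0.5252/0.0416667 → 12 → m; chars wm.

BG93wm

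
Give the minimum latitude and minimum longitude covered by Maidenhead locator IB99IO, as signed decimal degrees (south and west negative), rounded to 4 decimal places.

-70.4167, -1.3333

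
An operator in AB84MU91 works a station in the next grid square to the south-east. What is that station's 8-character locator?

AB84nu00

Longitude extended square 9; +1 → 10, wraps to 0, carry into subsquare.
Longitude subsquare m = 12; +1 → 13 = n.
Latitude extended square 1; −1 → 0.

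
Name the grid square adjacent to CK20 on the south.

CJ29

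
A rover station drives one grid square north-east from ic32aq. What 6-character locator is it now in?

IC32br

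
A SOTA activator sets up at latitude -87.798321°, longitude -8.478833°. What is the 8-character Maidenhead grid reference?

IA52se28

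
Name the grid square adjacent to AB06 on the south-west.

Longitude square 0; −1 → -1, wraps to 9, carry into field.
Longitude field A = 0; −1 → -1, wraps to 17 = R, wrapping around the antimeridian.
Latitude square 6; −1 → 5.

RB95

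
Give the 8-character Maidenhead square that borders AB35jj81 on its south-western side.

Longitude extended square 8; −1 → 7.
Latitude extended square 1; −1 → 0.

AB35jj70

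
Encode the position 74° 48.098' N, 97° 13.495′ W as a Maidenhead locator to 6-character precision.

Shift to the Maidenhead origin (180°W, 90°S): lon 82.7751, lat 164.8016.
Field: lon ⌊82.7751/20⌋ = 4 → E; lat ⌊164.8016/10⌋ = 16 → Q.
Square: lon ⌊2.7751/2⌋ = 1; lat ⌊4.8016/1⌋ = 4.
Subsquare: lon ⌊0.7751/0.0833333⌋ = 9 → j; lat ⌊0.8016/0.0416667⌋ = 19 → t.

EQ14jt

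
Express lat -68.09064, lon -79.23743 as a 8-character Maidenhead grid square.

Offset from 180°W / 90°S: lon 100.76257°, lat 21.90936°.
Field: 100.76257/20 → 5 → F, 21.90936/10 → 2 → C; chars FC.
Square: 0.76257/2 → 0, 1.90936/1 → 1; chars 01.
Subsquare: 0.76257/0.0833333 → 9 → j, 0.90936/0.0416667 → 21 → v; chars jv.
Extended square: 0.01257/0.00833333 → 1, 0.03436/0.00416667 → 8; chars 18.

FC01jv18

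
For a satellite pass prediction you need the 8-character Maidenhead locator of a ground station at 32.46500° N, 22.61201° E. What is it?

Offset from 180°W / 90°S: lon 202.61201°, lat 122.46500°.
Field: lon ⌊202.61201/20⌋ = 10 → K; lat ⌊122.46500/10⌋ = 12 → M.
Square: lon ⌊2.61201/2⌋ = 1; lat ⌊2.46500/1⌋ = 2.
Subsquare: lon ⌊0.61201/0.0833333⌋ = 7 → h; lat ⌊0.46500/0.0416667⌋ = 11 → l.
Extended square: lon ⌊0.02868/0.00833333⌋ = 3; lat ⌊0.00667/0.00416667⌋ = 1.

KM12hl31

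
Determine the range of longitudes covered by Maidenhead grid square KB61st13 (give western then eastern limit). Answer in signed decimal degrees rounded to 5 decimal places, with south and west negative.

33.50833, 33.51667

Field K=10, B=1: +10·20° lon, +1·10° lat → SW at lon 20°, lat -80°.
Square 6, 1: +6·2° lon, +1·1° lat → SW at lon 32°, lat -79°.
Subsquare s=18, t=19: +18·0.0833333° lon, +19·0.0416667° lat → SW at lon 33.5°, lat -78.2083°.
Extended square 1, 3: +1·0.00833333° lon, +3·0.00416667° lat → SW at lon 33.5083°, lat -78.1958°.
Cell spans 0.00833333° lon × 0.00416667° lat.
west 33.50833, east 33.51667.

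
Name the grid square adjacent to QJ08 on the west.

Longitude square 0; −1 → -1, wraps to 9, carry into field.
Longitude field Q = 16; −1 → 15 = P.
The latitude characters are unchanged.

PJ98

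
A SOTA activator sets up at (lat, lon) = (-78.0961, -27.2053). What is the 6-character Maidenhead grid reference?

HB61jv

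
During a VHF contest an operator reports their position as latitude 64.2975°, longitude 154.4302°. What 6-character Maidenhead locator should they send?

QP74fh

Offset from 180°W / 90°S: lon 334.4302°, lat 154.2975°.
Field: 334.4302/20 → 16 → Q, 154.2975/10 → 15 → P; chars QP.
Square: 14.4302/2 → 7, 4.2975/1 → 4; chars 74.
Subsquare: 0.4302/0.0833333 → 5 → f, 0.2975/0.0416667 → 7 → h; chars fh.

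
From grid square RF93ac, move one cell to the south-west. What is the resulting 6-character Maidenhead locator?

RF83xb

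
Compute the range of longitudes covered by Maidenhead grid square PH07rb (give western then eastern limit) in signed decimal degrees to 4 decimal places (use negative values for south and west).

Field P=15, H=7: +15·20° lon, +7·10° lat → SW at lon 120°, lat -20°.
Square 0, 7: +0·2° lon, +7·1° lat → SW at lon 120°, lat -13°.
Subsquare r=17, b=1: +17·0.0833333° lon, +1·0.0416667° lat → SW at lon 121.417°, lat -12.9583°.
Cell spans 0.0833333° lon × 0.0416667° lat.
west 121.4167, east 121.5000.

121.4167, 121.5000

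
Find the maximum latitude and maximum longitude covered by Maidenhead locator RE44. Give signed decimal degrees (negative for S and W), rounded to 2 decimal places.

-45.00, 170.00

Field R=17, E=4: +17·20° lon, +4·10° lat → SW at lon 160°, lat -50°.
Square 4, 4: +4·2° lon, +4·1° lat → SW at lon 168°, lat -46°.
Cell spans 2° lon × 1° lat. NE corner is SW corner plus one full cell.
latitude -45.00, longitude 170.00.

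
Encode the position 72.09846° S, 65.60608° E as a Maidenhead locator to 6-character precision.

MB27tv

Add 180° to longitude and 90° to latitude: 245.6061, 17.9015.
Field: lon ⌊245.6061/20⌋ = 12 → M; lat ⌊17.9015/10⌋ = 1 → B.
Square: lon ⌊5.6061/2⌋ = 2; lat ⌊7.9015/1⌋ = 7.
Subsquare: lon ⌊1.6061/0.0833333⌋ = 19 → t; lat ⌊0.9015/0.0416667⌋ = 21 → v.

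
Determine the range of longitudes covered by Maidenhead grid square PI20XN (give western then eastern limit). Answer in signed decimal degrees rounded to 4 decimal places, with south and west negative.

125.9167, 126.0000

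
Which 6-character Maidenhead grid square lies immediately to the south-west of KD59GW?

KD59fv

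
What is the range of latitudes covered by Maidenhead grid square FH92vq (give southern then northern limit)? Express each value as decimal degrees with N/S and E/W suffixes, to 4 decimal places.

Field F=5, H=7: +5·20° lon, +7·10° lat → SW at lon -80°, lat -20°.
Square 9, 2: +9·2° lon, +2·1° lat → SW at lon -62°, lat -18°.
Subsquare v=21, q=16: +21·0.0833333° lon, +16·0.0416667° lat → SW at lon -60.25°, lat -17.3333°.
Cell spans 0.0833333° lon × 0.0416667° lat.
south 17.3333° S, north 17.2917° S.

17.3333° S, 17.2917° S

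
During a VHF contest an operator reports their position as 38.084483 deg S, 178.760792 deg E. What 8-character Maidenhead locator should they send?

RF91jv19

Offset from 180°W / 90°S: lon 358.76079°, lat 51.91552°.
Field: lon ⌊358.76079/20⌋ = 17 → R; lat ⌊51.91552/10⌋ = 5 → F.
Square: lon ⌊18.76079/2⌋ = 9; lat ⌊1.91552/1⌋ = 1.
Subsquare: lon ⌊0.76079/0.0833333⌋ = 9 → j; lat ⌊0.91552/0.0416667⌋ = 21 → v.
Extended square: lon ⌊0.01079/0.00833333⌋ = 1; lat ⌊0.04052/0.00416667⌋ = 9.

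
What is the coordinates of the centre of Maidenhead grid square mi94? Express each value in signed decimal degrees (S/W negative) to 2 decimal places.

-5.50, 79.00

Field M=12, I=8: +12·20° lon, +8·10° lat → SW at lon 60°, lat -10°.
Square 9, 4: +9·2° lon, +4·1° lat → SW at lon 78°, lat -6°.
Cell spans 2° lon × 1° lat. Centre is SW corner plus half of each.
latitude -5.50, longitude 79.00.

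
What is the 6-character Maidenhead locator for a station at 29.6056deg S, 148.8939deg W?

BG50nj

Shift to the Maidenhead origin (180°W, 90°S): lon 31.1061, lat 60.3944.
Field: lon ⌊31.1061/20⌋ = 1 → B; lat ⌊60.3944/10⌋ = 6 → G.
Square: lon ⌊11.1061/2⌋ = 5; lat ⌊0.3944/1⌋ = 0.
Subsquare: lon ⌊1.1061/0.0833333⌋ = 13 → n; lat ⌊0.3944/0.0416667⌋ = 9 → j.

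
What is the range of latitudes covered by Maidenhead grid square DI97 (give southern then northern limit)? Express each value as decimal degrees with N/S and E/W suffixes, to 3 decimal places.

Field D=3, I=8: +3·20° lon, +8·10° lat → SW at lon -120°, lat -10°.
Square 9, 7: +9·2° lon, +7·1° lat → SW at lon -102°, lat -3°.
Cell spans 2° lon × 1° lat.
south 3.000° S, north 2.000° S.

3.000° S, 2.000° S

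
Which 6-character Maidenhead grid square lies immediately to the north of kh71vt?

KH71vu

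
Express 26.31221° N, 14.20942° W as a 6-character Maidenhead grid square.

IL26vh

Shift to the Maidenhead origin (180°W, 90°S): lon 165.7906, lat 116.3122.
Field: lon ⌊165.7906/20⌋ = 8 → I; lat ⌊116.3122/10⌋ = 11 → L.
Square: lon ⌊5.7906/2⌋ = 2; lat ⌊6.3122/1⌋ = 6.
Subsquare: lon ⌊1.7906/0.0833333⌋ = 21 → v; lat ⌊0.3122/0.0416667⌋ = 7 → h.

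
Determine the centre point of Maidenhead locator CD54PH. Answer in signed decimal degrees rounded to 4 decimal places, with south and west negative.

-55.6875, -128.7083

Field C=2, D=3: +2·20° lon, +3·10° lat → SW at lon -140°, lat -60°.
Square 5, 4: +5·2° lon, +4·1° lat → SW at lon -130°, lat -56°.
Subsquare p=15, h=7: +15·0.0833333° lon, +7·0.0416667° lat → SW at lon -128.75°, lat -55.7083°.
Cell spans 0.0833333° lon × 0.0416667° lat. Centre is SW corner plus half of each.
latitude -55.6875, longitude -128.7083.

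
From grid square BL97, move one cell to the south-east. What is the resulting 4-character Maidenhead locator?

Longitude square 9; +1 → 10, wraps to 0, carry into field.
Longitude field B = 1; +1 → 2 = C.
Latitude square 7; −1 → 6.

CL06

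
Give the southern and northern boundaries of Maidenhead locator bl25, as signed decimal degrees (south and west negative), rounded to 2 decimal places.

Field B=1, L=11: +1·20° lon, +11·10° lat → SW at lon -160°, lat 20°.
Square 2, 5: +2·2° lon, +5·1° lat → SW at lon -156°, lat 25°.
Cell spans 2° lon × 1° lat.
south 25.00, north 26.00.

25.00, 26.00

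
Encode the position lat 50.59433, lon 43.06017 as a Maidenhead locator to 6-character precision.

LO10mo

Offset from 180°W / 90°S: lon 223.0602°, lat 140.5943°.
Field (20°×10°, letters A–R): 223.0602/20 → 11 → L, 140.5943/10 → 14 → O; chars LO.
Square (2°×1°, digits 0–9): 3.0602/2 → 1, 0.5943/1 → 0; chars 10.
Subsquare (5′×2.5′, letters a–x): 1.0602/0.0833333 → 12 → m, 0.5943/0.0416667 → 14 → o; chars mo.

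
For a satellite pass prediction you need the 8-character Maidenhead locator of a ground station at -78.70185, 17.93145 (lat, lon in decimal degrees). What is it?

Shift to the Maidenhead origin (180°W, 90°S): lon 197.93145, lat 11.29815.
Field (20°×10°, letters A–R): 197.93145/20 → 9 → J, 11.29815/10 → 1 → B; chars JB.
Square (2°×1°, digits 0–9): 17.93145/2 → 8, 1.29815/1 → 1; chars 81.
Subsquare (5′×2.5′, letters a–x): 1.93145/0.0833333 → 23 → x, 0.29815/0.0416667 → 7 → h; chars xh.
Extended square (30″×15″, digits 0–9): 0.01478/0.00833333 → 1, 0.00648/0.00416667 → 1; chars 11.

JB81xh11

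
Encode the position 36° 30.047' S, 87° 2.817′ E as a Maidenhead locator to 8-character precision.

NF33ml59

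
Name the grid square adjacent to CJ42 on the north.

Latitude square 2; +1 → 3.
The longitude characters are unchanged.

CJ43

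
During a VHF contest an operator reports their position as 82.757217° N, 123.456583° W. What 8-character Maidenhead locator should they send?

CR82gs51

Offset from 180°W / 90°S: lon 56.54342°, lat 172.75722°.
Field: lon ⌊56.54342/20⌋ = 2 → C; lat ⌊172.75722/10⌋ = 17 → R.
Square: lon ⌊16.54342/2⌋ = 8; lat ⌊2.75722/1⌋ = 2.
Subsquare: lon ⌊0.54342/0.0833333⌋ = 6 → g; lat ⌊0.75722/0.0416667⌋ = 18 → s.
Extended square: lon ⌊0.04342/0.00833333⌋ = 5; lat ⌊0.00722/0.00416667⌋ = 1.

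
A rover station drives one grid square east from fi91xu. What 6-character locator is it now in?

Longitude subsquare x = 23; +1 → 24, wraps to 0 = a, carry into square.
Longitude square 9; +1 → 10, wraps to 0, carry into field.
Longitude field F = 5; +1 → 6 = G.
The latitude characters are unchanged.

GI01au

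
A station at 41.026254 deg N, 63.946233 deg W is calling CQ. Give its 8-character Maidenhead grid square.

FN81aa66

Add 180° to longitude and 90° to latitude: 116.05377, 131.02625.
Field: lon ⌊116.05377/20⌋ = 5 → F; lat ⌊131.02625/10⌋ = 13 → N.
Square: lon ⌊16.05377/2⌋ = 8; lat ⌊1.02625/1⌋ = 1.
Subsquare: lon ⌊0.05377/0.0833333⌋ = 0 → a; lat ⌊0.02625/0.0416667⌋ = 0 → a.
Extended square: lon ⌊0.05377/0.00833333⌋ = 6; lat ⌊0.02625/0.00416667⌋ = 6.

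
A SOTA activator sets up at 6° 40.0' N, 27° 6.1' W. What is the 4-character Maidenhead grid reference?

Add 180° to longitude and 90° to latitude: 152.90, 96.67.
Field: 152.90/20 → 7 → H, 96.67/10 → 9 → J; chars HJ.
Square: 12.90/2 → 6, 6.67/1 → 6; chars 66.

HJ66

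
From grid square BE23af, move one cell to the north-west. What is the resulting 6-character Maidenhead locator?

Longitude subsquare a = 0; −1 → -1, wraps to 23 = x, carry into square.
Longitude square 2; −1 → 1.
Latitude subsquare f = 5; +1 → 6 = g.

BE13xg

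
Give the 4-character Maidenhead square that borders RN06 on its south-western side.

QN95

Longitude square 0; −1 → -1, wraps to 9, carry into field.
Longitude field R = 17; −1 → 16 = Q.
Latitude square 6; −1 → 5.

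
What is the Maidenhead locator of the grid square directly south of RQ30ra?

RP39rx

Latitude subsquare a = 0; −1 → -1, wraps to 23 = x, carry into square.
Latitude square 0; −1 → -1, wraps to 9, carry into field.
Latitude field Q = 16; −1 → 15 = P.
The longitude characters are unchanged.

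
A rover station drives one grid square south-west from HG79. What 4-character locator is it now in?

Longitude square 7; −1 → 6.
Latitude square 9; −1 → 8.

HG68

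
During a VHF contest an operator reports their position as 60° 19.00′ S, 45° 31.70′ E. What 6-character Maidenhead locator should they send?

LC29sq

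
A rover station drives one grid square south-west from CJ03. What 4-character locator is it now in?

BJ92

Longitude square 0; −1 → -1, wraps to 9, carry into field.
Longitude field C = 2; −1 → 1 = B.
Latitude square 3; −1 → 2.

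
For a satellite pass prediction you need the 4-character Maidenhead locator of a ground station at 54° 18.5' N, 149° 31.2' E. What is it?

QO44

Shift to the Maidenhead origin (180°W, 90°S): lon 329.52, lat 144.31.
Field: 329.52/20 → 16 → Q, 144.31/10 → 14 → O; chars QO.
Square: 9.52/2 → 4, 4.31/1 → 4; chars 44.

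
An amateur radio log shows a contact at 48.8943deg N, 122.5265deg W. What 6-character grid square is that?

CN88rv

Add 180° to longitude and 90° to latitude: 57.4735, 138.8943.
Field: 57.4735/20 → 2 → C, 138.8943/10 → 13 → N; chars CN.
Square: 17.4735/2 → 8, 8.8943/1 → 8; chars 88.
Subsquare: 1.4735/0.0833333 → 17 → r, 0.8943/0.0416667 → 21 → v; chars rv.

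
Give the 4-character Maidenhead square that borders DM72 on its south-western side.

Longitude square 7; −1 → 6.
Latitude square 2; −1 → 1.

DM61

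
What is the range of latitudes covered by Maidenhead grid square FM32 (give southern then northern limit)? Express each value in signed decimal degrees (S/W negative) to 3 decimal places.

Field F=5, M=12: +5·20° lon, +12·10° lat → SW at lon -80°, lat 30°.
Square 3, 2: +3·2° lon, +2·1° lat → SW at lon -74°, lat 32°.
Cell spans 2° lon × 1° lat.
south 32.000, north 33.000.

32.000, 33.000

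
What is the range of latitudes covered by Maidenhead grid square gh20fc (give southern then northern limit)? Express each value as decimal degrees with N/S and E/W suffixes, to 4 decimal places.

Field G=6, H=7: +6·20° lon, +7·10° lat → SW at lon -60°, lat -20°.
Square 2, 0: +2·2° lon, +0·1° lat → SW at lon -56°, lat -20°.
Subsquare f=5, c=2: +5·0.0833333° lon, +2·0.0416667° lat → SW at lon -55.5833°, lat -19.9167°.
Cell spans 0.0833333° lon × 0.0416667° lat.
south 19.9167° S, north 19.8750° S.

19.9167° S, 19.8750° S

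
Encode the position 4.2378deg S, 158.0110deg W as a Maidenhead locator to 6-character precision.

BI05xs

Offset from 180°W / 90°S: lon 21.9890°, lat 85.7622°.
Field: lon ⌊21.9890/20⌋ = 1 → B; lat ⌊85.7622/10⌋ = 8 → I.
Square: lon ⌊1.9890/2⌋ = 0; lat ⌊5.7622/1⌋ = 5.
Subsquare: lon ⌊1.9890/0.0833333⌋ = 23 → x; lat ⌊0.7622/0.0416667⌋ = 18 → s.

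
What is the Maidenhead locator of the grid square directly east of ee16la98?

EE16ma08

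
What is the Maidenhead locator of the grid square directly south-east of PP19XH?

PP29ag

Longitude subsquare x = 23; +1 → 24, wraps to 0 = a, carry into square.
Longitude square 1; +1 → 2.
Latitude subsquare h = 7; −1 → 6 = g.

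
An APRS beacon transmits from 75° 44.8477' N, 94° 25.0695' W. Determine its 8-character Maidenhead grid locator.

EQ25sr99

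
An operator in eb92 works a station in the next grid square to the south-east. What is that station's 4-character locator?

FB01

Longitude square 9; +1 → 10, wraps to 0, carry into field.
Longitude field E = 4; +1 → 5 = F.
Latitude square 2; −1 → 1.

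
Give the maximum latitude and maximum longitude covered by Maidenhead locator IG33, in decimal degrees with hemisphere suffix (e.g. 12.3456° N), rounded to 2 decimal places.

26.00° S, 12.00° W

Field I=8, G=6: +8·20° lon, +6·10° lat → SW at lon -20°, lat -30°.
Square 3, 3: +3·2° lon, +3·1° lat → SW at lon -14°, lat -27°.
Cell spans 2° lon × 1° lat. NE corner is SW corner plus one full cell.
latitude 26.00° S, longitude 12.00° W.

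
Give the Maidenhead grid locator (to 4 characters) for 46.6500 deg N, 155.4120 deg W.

BN26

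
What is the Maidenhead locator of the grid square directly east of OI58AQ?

OI58bq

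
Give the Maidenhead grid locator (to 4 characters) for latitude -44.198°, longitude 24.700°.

KE25

Shift to the Maidenhead origin (180°W, 90°S): lon 204.70, lat 45.80.
Field: 204.70/20 → 10 → K, 45.80/10 → 4 → E; chars KE.
Square: 4.70/2 → 2, 5.80/1 → 5; chars 25.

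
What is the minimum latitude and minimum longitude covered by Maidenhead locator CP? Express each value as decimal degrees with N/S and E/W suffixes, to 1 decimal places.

Field C=2, P=15: +2·20° lon, +15·10° lat → SW at lon -140°, lat 60°.
latitude 60.0° N, longitude 140.0° W.

60.0° N, 140.0° W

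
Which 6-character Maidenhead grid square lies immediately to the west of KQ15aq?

KQ05xq

Longitude subsquare a = 0; −1 → -1, wraps to 23 = x, carry into square.
Longitude square 1; −1 → 0.
The latitude characters are unchanged.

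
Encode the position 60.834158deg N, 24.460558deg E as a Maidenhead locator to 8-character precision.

KP20fu50

Add 180° to longitude and 90° to latitude: 204.46056, 150.83416.
Field: 204.46056/20 → 10 → K, 150.83416/10 → 15 → P; chars KP.
Square: 4.46056/2 → 2, 0.83416/1 → 0; chars 20.
Subsquare: 0.46056/0.0833333 → 5 → f, 0.83416/0.0416667 → 20 → u; chars fu.
Extended square: 0.04389/0.00833333 → 5, 0.00082/0.00416667 → 0; chars 50.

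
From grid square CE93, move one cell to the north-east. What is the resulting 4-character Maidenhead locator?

DE04

Longitude square 9; +1 → 10, wraps to 0, carry into field.
Longitude field C = 2; +1 → 3 = D.
Latitude square 3; +1 → 4.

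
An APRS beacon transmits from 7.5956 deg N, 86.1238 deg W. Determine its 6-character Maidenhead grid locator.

Shift to the Maidenhead origin (180°W, 90°S): lon 93.8762, lat 97.5956.
Field: lon ⌊93.8762/20⌋ = 4 → E; lat ⌊97.5956/10⌋ = 9 → J.
Square: lon ⌊13.8762/2⌋ = 6; lat ⌊7.5956/1⌋ = 7.
Subsquare: lon ⌊1.8762/0.0833333⌋ = 22 → w; lat ⌊0.5956/0.0416667⌋ = 14 → o.

EJ67wo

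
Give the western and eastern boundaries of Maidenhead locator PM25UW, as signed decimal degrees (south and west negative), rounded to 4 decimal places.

125.6667, 125.7500

Field P=15, M=12: +15·20° lon, +12·10° lat → SW at lon 120°, lat 30°.
Square 2, 5: +2·2° lon, +5·1° lat → SW at lon 124°, lat 35°.
Subsquare u=20, w=22: +20·0.0833333° lon, +22·0.0416667° lat → SW at lon 125.667°, lat 35.9167°.
Cell spans 0.0833333° lon × 0.0416667° lat.
west 125.6667, east 125.7500.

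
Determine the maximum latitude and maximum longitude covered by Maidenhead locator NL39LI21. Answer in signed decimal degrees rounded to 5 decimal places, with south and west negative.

29.34167, 86.94167

Field N=13, L=11: +13·20° lon, +11·10° lat → SW at lon 80°, lat 20°.
Square 3, 9: +3·2° lon, +9·1° lat → SW at lon 86°, lat 29°.
Subsquare l=11, i=8: +11·0.0833333° lon, +8·0.0416667° lat → SW at lon 86.9167°, lat 29.3333°.
Extended square 2, 1: +2·0.00833333° lon, +1·0.00416667° lat → SW at lon 86.9333°, lat 29.3375°.
Cell spans 0.00833333° lon × 0.00416667° lat. NE corner is SW corner plus one full cell.
latitude 29.34167, longitude 86.94167.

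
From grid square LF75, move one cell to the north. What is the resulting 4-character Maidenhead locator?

Latitude square 5; +1 → 6.
The longitude characters are unchanged.

LF76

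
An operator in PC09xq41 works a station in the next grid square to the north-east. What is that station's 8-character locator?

PC09xq52

Longitude extended square 4; +1 → 5.
Latitude extended square 1; +1 → 2.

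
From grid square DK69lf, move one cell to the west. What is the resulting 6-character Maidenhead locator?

Longitude subsquare l = 11; −1 → 10 = k.
The latitude characters are unchanged.

DK69kf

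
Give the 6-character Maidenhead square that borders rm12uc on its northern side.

Latitude subsquare c = 2; +1 → 3 = d.
The longitude characters are unchanged.

RM12ud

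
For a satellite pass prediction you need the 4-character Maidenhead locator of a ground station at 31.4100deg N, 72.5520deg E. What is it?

MM61

Add 180° to longitude and 90° to latitude: 252.55, 121.41.
Field: 252.55/20 → 12 → M, 121.41/10 → 12 → M; chars MM.
Square: 12.55/2 → 6, 1.41/1 → 1; chars 61.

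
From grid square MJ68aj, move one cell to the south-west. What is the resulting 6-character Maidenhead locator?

MJ58xi

Longitude subsquare a = 0; −1 → -1, wraps to 23 = x, carry into square.
Longitude square 6; −1 → 5.
Latitude subsquare j = 9; −1 → 8 = i.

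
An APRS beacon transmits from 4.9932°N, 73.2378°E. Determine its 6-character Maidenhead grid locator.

MJ64ox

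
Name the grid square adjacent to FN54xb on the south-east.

FN64aa

Longitude subsquare x = 23; +1 → 24, wraps to 0 = a, carry into square.
Longitude square 5; +1 → 6.
Latitude subsquare b = 1; −1 → 0 = a.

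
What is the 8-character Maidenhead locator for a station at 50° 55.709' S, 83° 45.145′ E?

Shift to the Maidenhead origin (180°W, 90°S): lon 263.75242, lat 39.07152.
Field: 263.75242/20 → 13 → N, 39.07152/10 → 3 → D; chars ND.
Square: 3.75242/2 → 1, 9.07152/1 → 9; chars 19.
Subsquare: 1.75242/0.0833333 → 21 → v, 0.07152/0.0416667 → 1 → b; chars vb.
Extended square: 0.00242/0.00833333 → 0, 0.02985/0.00416667 → 7; chars 07.

ND19vb07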